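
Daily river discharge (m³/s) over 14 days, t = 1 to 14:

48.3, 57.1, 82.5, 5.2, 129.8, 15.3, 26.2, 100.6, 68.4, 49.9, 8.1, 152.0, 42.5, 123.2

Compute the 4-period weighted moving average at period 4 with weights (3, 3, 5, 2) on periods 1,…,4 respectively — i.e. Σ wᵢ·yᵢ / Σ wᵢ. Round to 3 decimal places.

Weighted sum: 3·48.3 + 3·57.1 + 5·82.5 + 2·5.2 = 144.9 + 171.3 + 412.5 + 10.4 = 739.1
Weight total: 3 + 3 + 5 + 2 = 13
WMA = 739.1 / 13 = 56.854

56.854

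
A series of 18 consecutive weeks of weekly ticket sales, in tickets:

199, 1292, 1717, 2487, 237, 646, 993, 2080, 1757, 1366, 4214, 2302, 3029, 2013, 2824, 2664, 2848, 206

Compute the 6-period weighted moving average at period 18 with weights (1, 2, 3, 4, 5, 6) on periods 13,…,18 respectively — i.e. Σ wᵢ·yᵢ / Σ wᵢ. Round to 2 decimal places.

1983.76

Weighted sum: 1·3029 + 2·2013 + 3·2824 + 4·2664 + 5·2848 + 6·206 = 3029 + 4026 + 8472 + 10656 + 14240 + 1236 = 41659
Weight total: 1 + 2 + 3 + 4 + 5 + 6 = 21
WMA = 41659 / 21 = 1983.76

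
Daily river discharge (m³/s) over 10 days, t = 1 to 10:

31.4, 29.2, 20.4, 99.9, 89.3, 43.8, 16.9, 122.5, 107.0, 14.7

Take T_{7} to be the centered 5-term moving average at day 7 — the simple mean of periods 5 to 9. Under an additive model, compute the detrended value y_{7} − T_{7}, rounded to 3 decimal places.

-59.000

Trend T_7 = (89.3 + 43.8 + 16.9 + 122.5 + 107.0) / 5 = 379.5/5 = 75.90000
Detrended value: 16.9 − 75.90000 = -59.000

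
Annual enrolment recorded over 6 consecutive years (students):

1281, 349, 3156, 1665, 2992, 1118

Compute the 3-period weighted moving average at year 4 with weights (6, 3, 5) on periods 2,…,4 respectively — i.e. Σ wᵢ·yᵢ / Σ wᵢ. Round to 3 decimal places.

1420.500

Weighted sum: 6·349 + 3·3156 + 5·1665 = 2094 + 9468 + 8325 = 19887
Weight total: 6 + 3 + 5 = 14
WMA = 19887 / 14 = 1420.500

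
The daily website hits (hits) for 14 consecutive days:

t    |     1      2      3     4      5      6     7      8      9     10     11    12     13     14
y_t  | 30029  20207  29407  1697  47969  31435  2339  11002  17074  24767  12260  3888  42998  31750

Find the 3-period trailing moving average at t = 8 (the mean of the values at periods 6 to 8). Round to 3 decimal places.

Sum of periods 6–8: 31435 + 2339 + 11002 = 44776
Divide by 3: 44776 / 3 = 14925.333

14925.333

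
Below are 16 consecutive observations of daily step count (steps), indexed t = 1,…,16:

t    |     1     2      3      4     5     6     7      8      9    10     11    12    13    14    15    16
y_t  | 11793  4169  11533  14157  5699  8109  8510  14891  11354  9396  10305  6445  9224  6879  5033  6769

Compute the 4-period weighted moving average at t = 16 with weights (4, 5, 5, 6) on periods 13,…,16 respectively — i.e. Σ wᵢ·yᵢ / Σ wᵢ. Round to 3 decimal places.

Weighted sum: 4·9224 + 5·6879 + 5·5033 + 6·6769 = 36896 + 34395 + 25165 + 40614 = 137070
Weight total: 4 + 5 + 5 + 6 = 20
WMA = 137070 / 20 = 6853.500

6853.500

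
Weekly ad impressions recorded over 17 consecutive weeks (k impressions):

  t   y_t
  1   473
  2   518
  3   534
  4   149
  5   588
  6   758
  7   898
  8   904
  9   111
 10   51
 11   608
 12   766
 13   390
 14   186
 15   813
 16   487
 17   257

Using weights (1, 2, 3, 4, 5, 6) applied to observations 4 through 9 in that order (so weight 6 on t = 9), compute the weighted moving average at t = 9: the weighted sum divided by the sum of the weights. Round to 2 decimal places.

Weighted sum: 1·149 + 2·588 + 3·758 + 4·898 + 5·904 + 6·111 = 149 + 1176 + 2274 + 3592 + 4520 + 666 = 12377
Weight total: 1 + 2 + 3 + 4 + 5 + 6 = 21
WMA = 12377 / 21 = 589.38

589.38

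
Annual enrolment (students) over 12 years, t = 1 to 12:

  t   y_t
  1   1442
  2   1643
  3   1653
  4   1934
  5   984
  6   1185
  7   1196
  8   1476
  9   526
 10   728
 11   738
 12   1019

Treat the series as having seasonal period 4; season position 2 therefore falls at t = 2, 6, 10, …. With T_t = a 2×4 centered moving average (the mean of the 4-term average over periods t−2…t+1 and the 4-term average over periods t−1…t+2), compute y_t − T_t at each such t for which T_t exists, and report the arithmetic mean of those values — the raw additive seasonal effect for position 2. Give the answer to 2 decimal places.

-82.19

Season position 2 occurs at t = 6, 10 (where T_t is defined).
t=6: T_6 = 1267.5000; y_6 − T_6 = 1185 − 1267.5000 = -82.5000
t=10: T_10 = 809.8750; y_10 − T_10 = 728 − 809.8750 = -81.8750
Mean deviation: (-82.5000 + -81.8750) / 2 = -82.19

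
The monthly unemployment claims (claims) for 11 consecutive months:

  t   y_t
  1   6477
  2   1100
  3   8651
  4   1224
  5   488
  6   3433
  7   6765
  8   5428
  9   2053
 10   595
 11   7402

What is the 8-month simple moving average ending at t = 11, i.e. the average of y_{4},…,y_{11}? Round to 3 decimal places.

Sum of periods 4–11: 1224 + 488 + 3433 + 6765 + 5428 + 2053 + 595 + 7402 = 27388
Divide by 8: 27388 / 8 = 3423.500

3423.500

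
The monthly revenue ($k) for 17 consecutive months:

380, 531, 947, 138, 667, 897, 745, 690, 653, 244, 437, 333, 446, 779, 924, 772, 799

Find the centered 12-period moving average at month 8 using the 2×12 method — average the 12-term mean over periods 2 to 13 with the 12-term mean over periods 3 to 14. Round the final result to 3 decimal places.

571.000

Sum over 2–13: 531 + 947 + 138 + 667 + 897 + 745 + 690 + 653 + 244 + 437 + 333 + 446 = 6728
Sum over 3–14: 947 + 138 + 667 + 897 + 745 + 690 + 653 + 244 + 437 + 333 + 446 + 779 = 6976
CMA at t=8 = (6728 + 6976) / (2·12) = 13704 / 24 = 571.000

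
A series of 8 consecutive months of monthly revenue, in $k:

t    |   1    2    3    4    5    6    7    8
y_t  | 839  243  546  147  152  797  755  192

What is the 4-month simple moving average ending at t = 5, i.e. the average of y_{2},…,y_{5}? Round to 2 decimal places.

272.00

Sum of periods 2–5: 243 + 546 + 147 + 152 = 1088
Divide by 4: 1088 / 4 = 272.00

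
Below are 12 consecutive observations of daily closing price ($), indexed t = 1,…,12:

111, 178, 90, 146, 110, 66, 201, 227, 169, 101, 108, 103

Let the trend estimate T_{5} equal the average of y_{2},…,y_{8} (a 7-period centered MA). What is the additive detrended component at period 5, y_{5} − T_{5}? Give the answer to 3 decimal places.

Trend T_5 = (178 + 90 + 146 + 110 + 66 + 201 + 227) / 7 = 1018/7 = 145.42857
Detrended value: 110 − 145.42857 = -35.429

-35.429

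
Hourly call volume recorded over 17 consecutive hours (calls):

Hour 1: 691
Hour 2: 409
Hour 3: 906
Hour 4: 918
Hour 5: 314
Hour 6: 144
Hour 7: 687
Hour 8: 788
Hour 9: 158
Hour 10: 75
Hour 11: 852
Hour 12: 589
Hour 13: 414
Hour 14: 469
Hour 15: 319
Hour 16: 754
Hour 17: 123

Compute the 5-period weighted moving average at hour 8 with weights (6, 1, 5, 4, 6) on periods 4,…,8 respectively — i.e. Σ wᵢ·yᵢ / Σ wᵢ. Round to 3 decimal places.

637.182

Weighted sum: 6·918 + 1·314 + 5·144 + 4·687 + 6·788 = 5508 + 314 + 720 + 2748 + 4728 = 14018
Weight total: 6 + 1 + 5 + 4 + 6 = 22
WMA = 14018 / 22 = 637.182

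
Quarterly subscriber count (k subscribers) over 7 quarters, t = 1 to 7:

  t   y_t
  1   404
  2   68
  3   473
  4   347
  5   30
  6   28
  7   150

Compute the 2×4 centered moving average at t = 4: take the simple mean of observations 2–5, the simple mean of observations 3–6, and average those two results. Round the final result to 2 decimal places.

Sum over 2–5: 68 + 473 + 347 + 30 = 918
Sum over 3–6: 473 + 347 + 30 + 28 = 878
CMA at t=4 = (918 + 878) / (2·4) = 1796 / 8 = 224.50

224.50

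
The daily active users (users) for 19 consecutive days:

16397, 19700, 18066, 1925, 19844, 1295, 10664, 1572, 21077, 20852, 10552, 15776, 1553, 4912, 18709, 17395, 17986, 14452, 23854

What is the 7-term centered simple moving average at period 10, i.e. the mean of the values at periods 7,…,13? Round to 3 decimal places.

Sum of periods 7–13: 10664 + 1572 + 21077 + 20852 + 10552 + 15776 + 1553 = 82046
Divide by 7: 82046 / 7 = 11720.857

11720.857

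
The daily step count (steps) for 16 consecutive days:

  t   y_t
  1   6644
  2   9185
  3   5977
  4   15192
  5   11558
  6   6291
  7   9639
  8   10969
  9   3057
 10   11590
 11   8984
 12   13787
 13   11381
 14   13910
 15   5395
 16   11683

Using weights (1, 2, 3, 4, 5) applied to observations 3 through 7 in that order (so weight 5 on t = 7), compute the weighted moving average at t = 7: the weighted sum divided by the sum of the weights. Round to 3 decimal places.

Weighted sum: 1·5977 + 2·15192 + 3·11558 + 4·6291 + 5·9639 = 5977 + 30384 + 34674 + 25164 + 48195 = 144394
Weight total: 1 + 2 + 3 + 4 + 5 = 15
WMA = 144394 / 15 = 9626.267

9626.267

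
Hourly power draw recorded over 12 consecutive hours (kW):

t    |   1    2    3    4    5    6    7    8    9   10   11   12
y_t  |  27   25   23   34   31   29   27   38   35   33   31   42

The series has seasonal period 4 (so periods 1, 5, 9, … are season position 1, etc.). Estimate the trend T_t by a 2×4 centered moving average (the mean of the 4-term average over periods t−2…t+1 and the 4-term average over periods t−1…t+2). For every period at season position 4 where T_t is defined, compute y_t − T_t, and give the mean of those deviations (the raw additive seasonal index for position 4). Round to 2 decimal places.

Season position 4 occurs at t = 4, 8 (where T_t is defined).
t=4: T_4 = 28.7500; y_4 − T_4 = 34 − 28.7500 = 5.2500
t=8: T_8 = 32.7500; y_8 − T_8 = 38 − 32.7500 = 5.2500
Mean deviation: (5.2500 + 5.2500) / 2 = 5.25

5.25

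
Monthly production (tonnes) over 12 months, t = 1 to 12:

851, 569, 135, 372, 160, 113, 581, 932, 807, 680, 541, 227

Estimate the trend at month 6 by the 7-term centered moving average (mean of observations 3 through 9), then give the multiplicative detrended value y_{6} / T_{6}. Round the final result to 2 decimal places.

Trend T_6 = (135 + 372 + 160 + 113 + 581 + 932 + 807) / 7 = 3100/7 = 442.8571
Ratio to trend: 113 / 442.8571 = 0.26

0.26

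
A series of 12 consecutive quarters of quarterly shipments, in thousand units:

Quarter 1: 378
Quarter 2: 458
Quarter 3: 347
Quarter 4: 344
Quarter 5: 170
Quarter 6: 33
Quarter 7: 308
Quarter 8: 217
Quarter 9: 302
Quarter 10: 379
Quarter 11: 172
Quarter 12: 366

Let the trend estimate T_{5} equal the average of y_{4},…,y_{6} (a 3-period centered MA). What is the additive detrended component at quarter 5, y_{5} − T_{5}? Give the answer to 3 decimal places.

-12.333

Trend T_5 = (344 + 170 + 33) / 3 = 547/3 = 182.33333
Detrended value: 170 − 182.33333 = -12.333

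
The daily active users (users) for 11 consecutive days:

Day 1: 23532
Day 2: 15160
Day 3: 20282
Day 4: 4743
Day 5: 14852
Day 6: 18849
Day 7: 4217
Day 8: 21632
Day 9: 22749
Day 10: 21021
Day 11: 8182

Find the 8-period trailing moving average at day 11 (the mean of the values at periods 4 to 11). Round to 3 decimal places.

14530.625

Sum of periods 4–11: 4743 + 14852 + 18849 + 4217 + 21632 + 22749 + 21021 + 8182 = 116245
Divide by 8: 116245 / 8 = 14530.625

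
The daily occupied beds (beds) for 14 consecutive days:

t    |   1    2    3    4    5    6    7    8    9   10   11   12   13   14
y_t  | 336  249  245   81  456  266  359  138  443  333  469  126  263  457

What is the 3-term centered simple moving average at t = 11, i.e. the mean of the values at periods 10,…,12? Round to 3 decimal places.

Sum of periods 10–12: 333 + 469 + 126 = 928
Divide by 3: 928 / 3 = 309.333

309.333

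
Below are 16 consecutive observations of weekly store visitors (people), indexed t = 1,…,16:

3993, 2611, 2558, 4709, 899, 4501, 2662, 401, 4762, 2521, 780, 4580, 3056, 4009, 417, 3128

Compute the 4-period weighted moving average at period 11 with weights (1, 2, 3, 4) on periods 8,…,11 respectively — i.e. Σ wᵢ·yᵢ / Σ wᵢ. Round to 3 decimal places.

2060.800

Weighted sum: 1·401 + 2·4762 + 3·2521 + 4·780 = 401 + 9524 + 7563 + 3120 = 20608
Weight total: 1 + 2 + 3 + 4 = 10
WMA = 20608 / 10 = 2060.800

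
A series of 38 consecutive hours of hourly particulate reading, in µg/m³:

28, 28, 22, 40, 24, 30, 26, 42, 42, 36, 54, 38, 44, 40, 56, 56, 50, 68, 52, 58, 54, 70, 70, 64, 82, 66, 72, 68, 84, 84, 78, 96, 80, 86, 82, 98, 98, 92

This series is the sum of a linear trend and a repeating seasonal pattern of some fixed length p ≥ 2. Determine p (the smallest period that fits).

First differences y_{t+1} − y_t: 0, -6, 18, -16, 6, -4, 16, 0, -6, 18, -16, 6, -4, 16, 0, -6, …
The difference pattern repeats every 7 terms and not for any smaller step, so p = 7.

7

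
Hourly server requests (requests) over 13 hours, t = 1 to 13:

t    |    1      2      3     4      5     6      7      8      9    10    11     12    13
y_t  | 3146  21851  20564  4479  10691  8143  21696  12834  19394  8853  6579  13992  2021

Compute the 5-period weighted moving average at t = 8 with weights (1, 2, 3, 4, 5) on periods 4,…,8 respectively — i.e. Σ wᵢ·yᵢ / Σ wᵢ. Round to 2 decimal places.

13416.27

Weighted sum: 1·4479 + 2·10691 + 3·8143 + 4·21696 + 5·12834 = 4479 + 21382 + 24429 + 86784 + 64170 = 201244
Weight total: 1 + 2 + 3 + 4 + 5 = 15
WMA = 201244 / 15 = 13416.27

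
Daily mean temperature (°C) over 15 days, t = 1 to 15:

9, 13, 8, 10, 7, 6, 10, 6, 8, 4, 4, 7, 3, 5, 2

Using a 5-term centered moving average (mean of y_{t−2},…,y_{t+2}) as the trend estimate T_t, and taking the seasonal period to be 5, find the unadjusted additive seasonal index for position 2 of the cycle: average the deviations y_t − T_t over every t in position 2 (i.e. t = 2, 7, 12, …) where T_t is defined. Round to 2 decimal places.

Season position 2 occurs at t = 7, 12 (where T_t is defined).
t=7: T_7 = 7.4000; y_7 − T_7 = 10 − 7.4000 = 2.6000
t=12: T_12 = 4.6000; y_12 − T_12 = 7 − 4.6000 = 2.4000
Mean deviation: (2.6000 + 2.4000) / 2 = 2.50

2.50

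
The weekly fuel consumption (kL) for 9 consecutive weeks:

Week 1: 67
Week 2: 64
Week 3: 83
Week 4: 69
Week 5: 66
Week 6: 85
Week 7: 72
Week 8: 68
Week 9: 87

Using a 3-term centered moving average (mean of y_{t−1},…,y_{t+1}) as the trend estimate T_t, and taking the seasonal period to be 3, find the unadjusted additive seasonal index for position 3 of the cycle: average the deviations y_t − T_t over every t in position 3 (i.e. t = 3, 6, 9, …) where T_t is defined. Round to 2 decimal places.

Season position 3 occurs at t = 3, 6 (where T_t is defined).
t=3: T_3 = 72.0000; y_3 − T_3 = 83 − 72.0000 = 11.0000
t=6: T_6 = 74.3333; y_6 − T_6 = 85 − 74.3333 = 10.6667
Mean deviation: (11.0000 + 10.6667) / 2 = 10.83

10.83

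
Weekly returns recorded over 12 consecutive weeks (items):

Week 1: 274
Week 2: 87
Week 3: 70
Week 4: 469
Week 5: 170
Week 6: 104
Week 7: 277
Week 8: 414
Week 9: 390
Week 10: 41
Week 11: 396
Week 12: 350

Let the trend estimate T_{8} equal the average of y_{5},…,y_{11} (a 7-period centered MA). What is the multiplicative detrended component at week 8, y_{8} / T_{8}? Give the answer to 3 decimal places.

1.617

Trend T_8 = (170 + 104 + 277 + 414 + 390 + 41 + 396) / 7 = 1792/7 = 256.00000
Ratio to trend: 414 / 256.00000 = 1.617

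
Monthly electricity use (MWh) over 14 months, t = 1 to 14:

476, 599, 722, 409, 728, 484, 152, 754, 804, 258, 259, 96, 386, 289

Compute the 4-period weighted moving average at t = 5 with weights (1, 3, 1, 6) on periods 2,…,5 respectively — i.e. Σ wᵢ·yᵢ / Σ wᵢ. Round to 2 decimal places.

Weighted sum: 1·599 + 3·722 + 1·409 + 6·728 = 599 + 2166 + 409 + 4368 = 7542
Weight total: 1 + 3 + 1 + 6 = 11
WMA = 7542 / 11 = 685.64

685.64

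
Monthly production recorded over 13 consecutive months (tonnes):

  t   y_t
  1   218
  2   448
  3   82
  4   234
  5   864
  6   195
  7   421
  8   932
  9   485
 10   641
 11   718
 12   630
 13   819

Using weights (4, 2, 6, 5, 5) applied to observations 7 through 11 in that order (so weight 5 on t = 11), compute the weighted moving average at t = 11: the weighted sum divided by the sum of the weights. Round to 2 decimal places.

602.41

Weighted sum: 4·421 + 2·932 + 6·485 + 5·641 + 5·718 = 1684 + 1864 + 2910 + 3205 + 3590 = 13253
Weight total: 4 + 2 + 6 + 5 + 5 = 22
WMA = 13253 / 22 = 602.41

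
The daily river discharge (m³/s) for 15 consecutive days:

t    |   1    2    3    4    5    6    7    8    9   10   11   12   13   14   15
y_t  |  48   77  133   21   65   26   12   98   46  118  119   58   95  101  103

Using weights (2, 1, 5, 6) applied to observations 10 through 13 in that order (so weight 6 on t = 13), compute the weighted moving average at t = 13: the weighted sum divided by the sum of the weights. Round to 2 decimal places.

Weighted sum: 2·118 + 1·119 + 5·58 + 6·95 = 236 + 119 + 290 + 570 = 1215
Weight total: 2 + 1 + 5 + 6 = 14
WMA = 1215 / 14 = 86.79

86.79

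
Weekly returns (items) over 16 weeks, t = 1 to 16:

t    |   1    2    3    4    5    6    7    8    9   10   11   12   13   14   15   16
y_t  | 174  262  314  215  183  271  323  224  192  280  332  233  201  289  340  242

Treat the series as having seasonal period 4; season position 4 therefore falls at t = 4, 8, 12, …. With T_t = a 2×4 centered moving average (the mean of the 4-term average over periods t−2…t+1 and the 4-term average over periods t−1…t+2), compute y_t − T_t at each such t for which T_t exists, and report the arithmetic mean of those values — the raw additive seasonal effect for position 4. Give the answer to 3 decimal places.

-29.625

Season position 4 occurs at t = 4, 8, 12 (where T_t is defined).
t=4: T_4 = 244.62500; y_4 − T_4 = 215 − 244.62500 = -29.62500
t=8: T_8 = 253.62500; y_8 − T_8 = 224 − 253.62500 = -29.62500
t=12: T_12 = 262.62500; y_12 − T_12 = 233 − 262.62500 = -29.62500
Mean deviation: (-29.62500 + -29.62500 + -29.62500) / 3 = -29.625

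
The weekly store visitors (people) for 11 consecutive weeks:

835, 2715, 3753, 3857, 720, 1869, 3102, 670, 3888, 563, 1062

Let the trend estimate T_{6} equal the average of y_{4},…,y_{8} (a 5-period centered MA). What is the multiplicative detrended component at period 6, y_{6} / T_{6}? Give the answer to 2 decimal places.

Trend T_6 = (3857 + 720 + 1869 + 3102 + 670) / 5 = 10218/5 = 2043.6000
Ratio to trend: 1869 / 2043.6000 = 0.91

0.91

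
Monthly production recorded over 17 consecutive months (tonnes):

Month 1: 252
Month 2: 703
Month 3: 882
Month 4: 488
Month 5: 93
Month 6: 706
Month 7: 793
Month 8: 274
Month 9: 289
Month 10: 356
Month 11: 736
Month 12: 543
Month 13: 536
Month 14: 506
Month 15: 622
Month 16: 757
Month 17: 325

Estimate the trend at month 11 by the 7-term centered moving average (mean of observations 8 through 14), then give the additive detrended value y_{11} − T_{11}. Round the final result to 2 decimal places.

273.14

Trend T_11 = (274 + 289 + 356 + 736 + 543 + 536 + 506) / 7 = 3240/7 = 462.8571
Detrended value: 736 − 462.8571 = 273.14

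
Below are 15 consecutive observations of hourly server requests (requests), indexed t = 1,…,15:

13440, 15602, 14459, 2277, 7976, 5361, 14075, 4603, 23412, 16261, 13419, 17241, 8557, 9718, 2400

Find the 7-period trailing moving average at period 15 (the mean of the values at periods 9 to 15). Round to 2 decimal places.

Sum of periods 9–15: 23412 + 16261 + 13419 + 17241 + 8557 + 9718 + 2400 = 91008
Divide by 7: 91008 / 7 = 13001.14

13001.14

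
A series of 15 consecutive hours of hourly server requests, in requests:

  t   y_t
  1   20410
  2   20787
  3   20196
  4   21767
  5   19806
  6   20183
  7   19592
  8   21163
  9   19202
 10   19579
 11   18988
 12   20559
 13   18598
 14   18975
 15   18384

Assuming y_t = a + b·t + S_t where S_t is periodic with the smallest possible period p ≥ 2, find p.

First differences y_{t+1} − y_t: 377, -591, 1571, -1961, 377, -591, 1571, -1961, 377, -591, …
The difference pattern repeats every 4 terms and not for any smaller step, so p = 4.

4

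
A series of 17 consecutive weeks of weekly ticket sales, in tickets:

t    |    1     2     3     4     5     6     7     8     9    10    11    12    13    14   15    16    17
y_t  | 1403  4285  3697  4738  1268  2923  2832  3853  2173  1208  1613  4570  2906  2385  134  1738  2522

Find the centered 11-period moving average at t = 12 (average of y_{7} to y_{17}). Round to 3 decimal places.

Sum of periods 7–17: 2832 + 3853 + 2173 + 1208 + 1613 + 4570 + 2906 + 2385 + 134 + 1738 + 2522 = 25934
Divide by 11: 25934 / 11 = 2357.636

2357.636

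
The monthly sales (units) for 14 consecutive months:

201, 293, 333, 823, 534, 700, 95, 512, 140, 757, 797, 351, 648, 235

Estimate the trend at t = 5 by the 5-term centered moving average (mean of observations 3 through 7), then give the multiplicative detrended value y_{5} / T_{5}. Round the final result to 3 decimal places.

1.074

Trend T_5 = (333 + 823 + 534 + 700 + 95) / 5 = 2485/5 = 497.00000
Ratio to trend: 534 / 497.00000 = 1.074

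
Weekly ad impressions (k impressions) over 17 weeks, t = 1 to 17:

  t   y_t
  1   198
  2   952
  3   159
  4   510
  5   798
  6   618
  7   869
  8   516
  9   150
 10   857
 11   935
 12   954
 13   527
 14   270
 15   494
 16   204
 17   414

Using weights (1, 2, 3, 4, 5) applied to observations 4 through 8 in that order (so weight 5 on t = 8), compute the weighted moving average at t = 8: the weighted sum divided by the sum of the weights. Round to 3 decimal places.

667.733

Weighted sum: 1·510 + 2·798 + 3·618 + 4·869 + 5·516 = 510 + 1596 + 1854 + 3476 + 2580 = 10016
Weight total: 1 + 2 + 3 + 4 + 5 = 15
WMA = 10016 / 15 = 667.733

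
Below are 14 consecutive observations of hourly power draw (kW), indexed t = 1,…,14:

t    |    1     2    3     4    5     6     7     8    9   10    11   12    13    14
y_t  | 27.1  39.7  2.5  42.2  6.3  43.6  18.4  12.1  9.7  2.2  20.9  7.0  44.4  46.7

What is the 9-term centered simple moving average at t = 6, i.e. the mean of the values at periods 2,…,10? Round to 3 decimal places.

Sum of periods 2–10: 39.7 + 2.5 + 42.2 + 6.3 + 43.6 + 18.4 + 12.1 + 9.7 + 2.2 = 176.7
Divide by 9: 176.7 / 9 = 19.633

19.633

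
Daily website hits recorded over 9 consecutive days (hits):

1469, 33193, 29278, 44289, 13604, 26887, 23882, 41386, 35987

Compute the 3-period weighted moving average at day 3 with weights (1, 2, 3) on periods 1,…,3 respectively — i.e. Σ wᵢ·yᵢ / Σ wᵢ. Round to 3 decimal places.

25948.167

Weighted sum: 1·1469 + 2·33193 + 3·29278 = 1469 + 66386 + 87834 = 155689
Weight total: 1 + 2 + 3 = 6
WMA = 155689 / 6 = 25948.167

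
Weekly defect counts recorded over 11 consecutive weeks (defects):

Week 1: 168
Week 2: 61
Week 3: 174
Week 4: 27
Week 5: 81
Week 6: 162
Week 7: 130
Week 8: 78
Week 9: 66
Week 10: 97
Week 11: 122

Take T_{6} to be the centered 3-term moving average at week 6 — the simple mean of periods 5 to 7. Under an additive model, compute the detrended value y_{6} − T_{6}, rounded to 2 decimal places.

Trend T_6 = (81 + 162 + 130) / 3 = 373/3 = 124.3333
Detrended value: 162 − 124.3333 = 37.67

37.67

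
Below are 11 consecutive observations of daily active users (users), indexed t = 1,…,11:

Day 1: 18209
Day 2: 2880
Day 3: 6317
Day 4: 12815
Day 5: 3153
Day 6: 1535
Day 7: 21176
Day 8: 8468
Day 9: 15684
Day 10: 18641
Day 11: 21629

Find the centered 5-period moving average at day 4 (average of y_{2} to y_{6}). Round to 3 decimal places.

Sum of periods 2–6: 2880 + 6317 + 12815 + 3153 + 1535 = 26700
Divide by 5: 26700 / 5 = 5340.000

5340.000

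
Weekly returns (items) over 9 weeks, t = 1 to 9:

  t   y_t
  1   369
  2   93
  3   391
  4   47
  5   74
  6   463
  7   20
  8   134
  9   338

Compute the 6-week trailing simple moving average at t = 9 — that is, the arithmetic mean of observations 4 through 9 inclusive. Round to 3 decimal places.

Sum of periods 4–9: 47 + 74 + 463 + 20 + 134 + 338 = 1076
Divide by 6: 1076 / 6 = 179.333

179.333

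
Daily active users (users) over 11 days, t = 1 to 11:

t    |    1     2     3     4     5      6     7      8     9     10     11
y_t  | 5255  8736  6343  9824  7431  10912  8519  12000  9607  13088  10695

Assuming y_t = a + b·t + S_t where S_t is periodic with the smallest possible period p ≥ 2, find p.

2

First differences y_{t+1} − y_t: 3481, -2393, 3481, -2393, 3481, -2393, …
The difference pattern repeats every 2 terms and not for any smaller step, so p = 2.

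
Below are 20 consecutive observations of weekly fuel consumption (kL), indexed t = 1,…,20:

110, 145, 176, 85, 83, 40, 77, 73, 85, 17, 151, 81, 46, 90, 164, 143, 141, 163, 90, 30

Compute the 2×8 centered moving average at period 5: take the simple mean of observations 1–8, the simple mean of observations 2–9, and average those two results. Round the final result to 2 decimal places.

Sum over 1–8: 110 + 145 + 176 + 85 + 83 + 40 + 77 + 73 = 789
Sum over 2–9: 145 + 176 + 85 + 83 + 40 + 77 + 73 + 85 = 764
CMA at t=5 = (789 + 764) / (2·8) = 1553 / 16 = 97.06

97.06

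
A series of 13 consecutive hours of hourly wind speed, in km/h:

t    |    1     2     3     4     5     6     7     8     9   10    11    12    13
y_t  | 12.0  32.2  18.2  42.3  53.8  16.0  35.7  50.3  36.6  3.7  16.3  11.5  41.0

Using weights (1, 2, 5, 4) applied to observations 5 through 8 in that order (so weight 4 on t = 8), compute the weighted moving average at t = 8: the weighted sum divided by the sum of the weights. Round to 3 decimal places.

Weighted sum: 1·53.8 + 2·16.0 + 5·35.7 + 4·50.3 = 53.8 + 32.0 + 178.5 + 201.2 = 465.5
Weight total: 1 + 2 + 5 + 4 = 12
WMA = 465.5 / 12 = 38.792

38.792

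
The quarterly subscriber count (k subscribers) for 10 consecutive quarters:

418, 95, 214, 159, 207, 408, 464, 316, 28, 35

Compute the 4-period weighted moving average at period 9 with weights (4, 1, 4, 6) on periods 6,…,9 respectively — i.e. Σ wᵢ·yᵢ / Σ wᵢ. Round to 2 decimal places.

235.20

Weighted sum: 4·408 + 1·464 + 4·316 + 6·28 = 1632 + 464 + 1264 + 168 = 3528
Weight total: 4 + 1 + 4 + 6 = 15
WMA = 3528 / 15 = 235.20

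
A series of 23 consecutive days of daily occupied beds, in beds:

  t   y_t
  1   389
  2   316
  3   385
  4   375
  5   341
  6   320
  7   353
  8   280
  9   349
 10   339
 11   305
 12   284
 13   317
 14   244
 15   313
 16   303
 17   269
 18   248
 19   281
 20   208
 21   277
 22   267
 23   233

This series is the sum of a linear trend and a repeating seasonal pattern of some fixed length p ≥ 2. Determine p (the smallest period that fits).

First differences y_{t+1} − y_t: -73, 69, -10, -34, -21, 33, -73, 69, -10, -34, -21, 33, -73, 69, …
The difference pattern repeats every 6 terms and not for any smaller step, so p = 6.

6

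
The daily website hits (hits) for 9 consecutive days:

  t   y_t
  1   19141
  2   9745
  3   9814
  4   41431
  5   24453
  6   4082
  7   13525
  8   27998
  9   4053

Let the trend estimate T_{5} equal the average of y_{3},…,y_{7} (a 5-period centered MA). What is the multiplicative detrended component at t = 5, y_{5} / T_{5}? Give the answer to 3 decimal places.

Trend T_5 = (9814 + 41431 + 24453 + 4082 + 13525) / 5 = 93305/5 = 18661.00000
Ratio to trend: 24453 / 18661.00000 = 1.310

1.310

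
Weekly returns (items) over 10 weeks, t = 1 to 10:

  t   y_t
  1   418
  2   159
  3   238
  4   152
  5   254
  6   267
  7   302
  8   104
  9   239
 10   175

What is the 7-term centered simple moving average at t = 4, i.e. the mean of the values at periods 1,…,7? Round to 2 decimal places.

255.71

Sum of periods 1–7: 418 + 159 + 238 + 152 + 254 + 267 + 302 = 1790
Divide by 7: 1790 / 7 = 255.71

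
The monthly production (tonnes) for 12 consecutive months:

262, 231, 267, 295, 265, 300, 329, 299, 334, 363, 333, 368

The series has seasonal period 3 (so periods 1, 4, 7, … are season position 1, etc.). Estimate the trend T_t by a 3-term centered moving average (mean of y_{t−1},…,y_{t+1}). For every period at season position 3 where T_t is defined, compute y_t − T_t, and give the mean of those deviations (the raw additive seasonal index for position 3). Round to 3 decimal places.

Season position 3 occurs at t = 3, 6, 9 (where T_t is defined).
t=3: T_3 = 264.33333; y_3 − T_3 = 267 − 264.33333 = 2.66667
t=6: T_6 = 298.00000; y_6 − T_6 = 300 − 298.00000 = 2.00000
t=9: T_9 = 332.00000; y_9 − T_9 = 334 − 332.00000 = 2.00000
Mean deviation: (2.66667 + 2.00000 + 2.00000) / 3 = 2.222

2.222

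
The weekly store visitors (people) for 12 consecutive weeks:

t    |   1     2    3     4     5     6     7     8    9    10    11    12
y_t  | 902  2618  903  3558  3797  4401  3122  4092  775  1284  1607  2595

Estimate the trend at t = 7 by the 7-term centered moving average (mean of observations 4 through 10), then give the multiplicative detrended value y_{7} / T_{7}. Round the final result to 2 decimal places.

Trend T_7 = (3558 + 3797 + 4401 + 3122 + 4092 + 775 + 1284) / 7 = 21029/7 = 3004.1429
Ratio to trend: 3122 / 3004.1429 = 1.04

1.04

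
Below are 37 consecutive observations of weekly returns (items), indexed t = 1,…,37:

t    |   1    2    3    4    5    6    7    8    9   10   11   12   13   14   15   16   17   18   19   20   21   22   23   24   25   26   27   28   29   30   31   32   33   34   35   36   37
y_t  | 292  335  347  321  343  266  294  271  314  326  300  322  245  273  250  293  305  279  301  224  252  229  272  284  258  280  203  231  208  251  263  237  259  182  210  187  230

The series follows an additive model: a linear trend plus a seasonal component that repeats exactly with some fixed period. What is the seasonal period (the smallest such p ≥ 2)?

7

First differences y_{t+1} − y_t: 43, 12, -26, 22, -77, 28, -23, 43, 12, -26, 22, -77, 28, -23, 43, 12, …
The difference pattern repeats every 7 terms and not for any smaller step, so p = 7.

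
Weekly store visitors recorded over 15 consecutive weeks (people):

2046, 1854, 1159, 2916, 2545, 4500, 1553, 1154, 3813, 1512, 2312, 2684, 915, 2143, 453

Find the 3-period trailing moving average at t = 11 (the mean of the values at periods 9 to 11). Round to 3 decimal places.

2545.667

Sum of periods 9–11: 3813 + 1512 + 2312 = 7637
Divide by 3: 7637 / 3 = 2545.667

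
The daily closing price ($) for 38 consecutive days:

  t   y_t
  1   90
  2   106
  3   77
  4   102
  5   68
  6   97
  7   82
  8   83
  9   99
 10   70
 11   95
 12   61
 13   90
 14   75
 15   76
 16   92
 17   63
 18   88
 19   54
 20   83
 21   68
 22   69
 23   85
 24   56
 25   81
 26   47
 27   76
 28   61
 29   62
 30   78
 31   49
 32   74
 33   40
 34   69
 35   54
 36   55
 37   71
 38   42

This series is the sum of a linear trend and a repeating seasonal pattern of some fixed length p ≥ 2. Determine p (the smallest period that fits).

7

First differences y_{t+1} − y_t: 16, -29, 25, -34, 29, -15, 1, 16, -29, 25, -34, 29, -15, 1, 16, -29, …
The difference pattern repeats every 7 terms and not for any smaller step, so p = 7.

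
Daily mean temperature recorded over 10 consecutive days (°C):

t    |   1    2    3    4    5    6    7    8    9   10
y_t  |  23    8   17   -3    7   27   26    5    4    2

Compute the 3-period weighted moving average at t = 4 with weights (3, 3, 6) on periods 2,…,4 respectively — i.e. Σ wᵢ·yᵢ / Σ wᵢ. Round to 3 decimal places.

Weighted sum: 3·8 + 3·17 + 6·-3 = 24 + 51 + -18 = 57
Weight total: 3 + 3 + 6 = 12
WMA = 57 / 12 = 4.750

4.750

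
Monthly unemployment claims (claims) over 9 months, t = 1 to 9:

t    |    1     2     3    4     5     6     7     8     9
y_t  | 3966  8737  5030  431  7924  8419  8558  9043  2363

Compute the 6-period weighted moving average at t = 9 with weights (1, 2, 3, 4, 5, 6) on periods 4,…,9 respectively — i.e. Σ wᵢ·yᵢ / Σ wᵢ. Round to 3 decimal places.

Weighted sum: 1·431 + 2·7924 + 3·8419 + 4·8558 + 5·9043 + 6·2363 = 431 + 15848 + 25257 + 34232 + 45215 + 14178 = 135161
Weight total: 1 + 2 + 3 + 4 + 5 + 6 = 21
WMA = 135161 / 21 = 6436.238

6436.238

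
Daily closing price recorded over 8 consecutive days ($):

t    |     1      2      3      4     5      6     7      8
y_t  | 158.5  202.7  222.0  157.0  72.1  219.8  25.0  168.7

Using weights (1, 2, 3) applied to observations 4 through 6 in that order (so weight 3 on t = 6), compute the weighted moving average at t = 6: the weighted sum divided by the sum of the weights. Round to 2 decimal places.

160.10

Weighted sum: 1·157.0 + 2·72.1 + 3·219.8 = 157.0 + 144.2 + 659.4 = 960.6
Weight total: 1 + 2 + 3 = 6
WMA = 960.6 / 6 = 160.10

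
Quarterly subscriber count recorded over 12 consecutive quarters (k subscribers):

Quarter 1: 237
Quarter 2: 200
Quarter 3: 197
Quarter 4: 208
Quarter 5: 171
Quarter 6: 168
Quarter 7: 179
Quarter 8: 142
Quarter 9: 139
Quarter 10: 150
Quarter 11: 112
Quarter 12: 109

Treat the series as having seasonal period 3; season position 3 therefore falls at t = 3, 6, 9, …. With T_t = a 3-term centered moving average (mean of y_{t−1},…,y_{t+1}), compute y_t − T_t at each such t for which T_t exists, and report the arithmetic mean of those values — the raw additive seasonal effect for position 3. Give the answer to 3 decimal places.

Season position 3 occurs at t = 3, 6, 9 (where T_t is defined).
t=3: T_3 = 201.66667; y_3 − T_3 = 197 − 201.66667 = -4.66667
t=6: T_6 = 172.66667; y_6 − T_6 = 168 − 172.66667 = -4.66667
t=9: T_9 = 143.66667; y_9 − T_9 = 139 − 143.66667 = -4.66667
Mean deviation: (-4.66667 + -4.66667 + -4.66667) / 3 = -4.667

-4.667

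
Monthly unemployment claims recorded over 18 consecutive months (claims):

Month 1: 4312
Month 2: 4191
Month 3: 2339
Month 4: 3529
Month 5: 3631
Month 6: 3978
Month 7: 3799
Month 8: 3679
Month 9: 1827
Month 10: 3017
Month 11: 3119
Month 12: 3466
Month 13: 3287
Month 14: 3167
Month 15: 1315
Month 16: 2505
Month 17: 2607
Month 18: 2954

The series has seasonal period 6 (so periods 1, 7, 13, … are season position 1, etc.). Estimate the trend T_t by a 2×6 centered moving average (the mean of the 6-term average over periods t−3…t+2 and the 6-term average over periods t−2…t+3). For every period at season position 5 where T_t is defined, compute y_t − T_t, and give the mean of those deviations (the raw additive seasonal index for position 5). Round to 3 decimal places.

Season position 5 occurs at t = 5, 11 (where T_t is defined).
t=5: T_5 = 3535.16667; y_5 − T_5 = 3631 − 3535.16667 = 95.83333
t=11: T_11 = 3023.16667; y_11 − T_11 = 3119 − 3023.16667 = 95.83333
Mean deviation: (95.83333 + 95.83333) / 2 = 95.833

95.833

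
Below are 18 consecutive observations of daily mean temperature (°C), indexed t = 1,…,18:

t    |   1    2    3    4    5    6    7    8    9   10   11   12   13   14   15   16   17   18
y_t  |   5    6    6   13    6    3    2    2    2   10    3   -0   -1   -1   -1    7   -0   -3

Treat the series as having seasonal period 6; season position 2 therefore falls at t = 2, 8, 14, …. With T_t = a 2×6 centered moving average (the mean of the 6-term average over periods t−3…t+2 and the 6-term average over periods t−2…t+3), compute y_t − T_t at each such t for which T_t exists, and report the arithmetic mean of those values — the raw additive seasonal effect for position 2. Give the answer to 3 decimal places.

-1.917

Season position 2 occurs at t = 8, 14 (where T_t is defined).
t=8: T_8 = 3.91667; y_8 − T_8 = 2 − 3.91667 = -1.91667
t=14: T_14 = 0.91667; y_14 − T_14 = -1 − 0.91667 = -1.91667
Mean deviation: (-1.91667 + -1.91667) / 2 = -1.917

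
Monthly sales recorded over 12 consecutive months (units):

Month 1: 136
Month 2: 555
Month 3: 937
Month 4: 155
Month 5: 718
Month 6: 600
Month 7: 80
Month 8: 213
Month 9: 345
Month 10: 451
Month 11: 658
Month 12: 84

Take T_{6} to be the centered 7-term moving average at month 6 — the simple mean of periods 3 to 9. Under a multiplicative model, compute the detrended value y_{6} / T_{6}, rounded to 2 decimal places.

Trend T_6 = (937 + 155 + 718 + 600 + 80 + 213 + 345) / 7 = 3048/7 = 435.4286
Ratio to trend: 600 / 435.4286 = 1.38

1.38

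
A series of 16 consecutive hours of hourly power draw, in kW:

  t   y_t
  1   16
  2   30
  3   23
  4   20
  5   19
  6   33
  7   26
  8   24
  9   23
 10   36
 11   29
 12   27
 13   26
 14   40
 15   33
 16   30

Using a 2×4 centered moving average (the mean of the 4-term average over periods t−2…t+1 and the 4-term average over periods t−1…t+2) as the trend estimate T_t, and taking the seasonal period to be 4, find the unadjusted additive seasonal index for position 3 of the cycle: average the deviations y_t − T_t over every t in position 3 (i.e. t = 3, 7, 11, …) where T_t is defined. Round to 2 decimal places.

0.08

Season position 3 occurs at t = 3, 7, 11 (where T_t is defined).
t=3: T_3 = 22.6250; y_3 − T_3 = 23 − 22.6250 = 0.3750
t=7: T_7 = 26.0000; y_7 − T_7 = 26 − 26.0000 = 0.0000
t=11: T_11 = 29.1250; y_11 − T_11 = 29 − 29.1250 = -0.1250
Mean deviation: (0.3750 + 0.0000 + -0.1250) / 3 = 0.08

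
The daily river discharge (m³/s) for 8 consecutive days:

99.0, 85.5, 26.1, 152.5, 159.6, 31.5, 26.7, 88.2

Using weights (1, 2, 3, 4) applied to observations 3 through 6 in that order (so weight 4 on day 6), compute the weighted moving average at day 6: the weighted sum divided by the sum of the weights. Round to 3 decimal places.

93.590

Weighted sum: 1·26.1 + 2·152.5 + 3·159.6 + 4·31.5 = 26.1 + 305.0 + 478.8 + 126.0 = 935.9
Weight total: 1 + 2 + 3 + 4 = 10
WMA = 935.9 / 10 = 93.590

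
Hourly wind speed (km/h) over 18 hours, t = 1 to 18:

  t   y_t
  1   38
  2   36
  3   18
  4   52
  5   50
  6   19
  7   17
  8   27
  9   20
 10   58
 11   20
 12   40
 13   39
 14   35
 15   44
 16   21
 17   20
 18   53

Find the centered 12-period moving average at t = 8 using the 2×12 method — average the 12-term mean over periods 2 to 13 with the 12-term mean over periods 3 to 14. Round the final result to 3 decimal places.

32.958

Sum over 2–13: 36 + 18 + 52 + 50 + 19 + 17 + 27 + 20 + 58 + 20 + 40 + 39 = 396
Sum over 3–14: 18 + 52 + 50 + 19 + 17 + 27 + 20 + 58 + 20 + 40 + 39 + 35 = 395
CMA at t=8 = (396 + 395) / (2·12) = 791 / 24 = 32.958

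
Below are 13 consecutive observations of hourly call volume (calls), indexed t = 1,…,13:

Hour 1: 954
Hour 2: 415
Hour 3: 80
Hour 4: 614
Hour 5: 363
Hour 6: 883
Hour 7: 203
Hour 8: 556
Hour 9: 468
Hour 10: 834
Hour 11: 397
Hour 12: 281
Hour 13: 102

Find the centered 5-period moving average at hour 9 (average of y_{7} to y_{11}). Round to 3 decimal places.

Sum of periods 7–11: 203 + 556 + 468 + 834 + 397 = 2458
Divide by 5: 2458 / 5 = 491.600

491.600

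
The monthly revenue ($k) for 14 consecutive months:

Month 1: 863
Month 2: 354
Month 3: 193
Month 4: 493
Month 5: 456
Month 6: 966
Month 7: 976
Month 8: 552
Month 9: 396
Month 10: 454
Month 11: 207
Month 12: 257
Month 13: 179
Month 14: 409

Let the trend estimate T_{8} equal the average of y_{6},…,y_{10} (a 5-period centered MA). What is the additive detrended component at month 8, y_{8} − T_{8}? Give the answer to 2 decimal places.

-116.80

Trend T_8 = (966 + 976 + 552 + 396 + 454) / 5 = 3344/5 = 668.8000
Detrended value: 552 − 668.8000 = -116.80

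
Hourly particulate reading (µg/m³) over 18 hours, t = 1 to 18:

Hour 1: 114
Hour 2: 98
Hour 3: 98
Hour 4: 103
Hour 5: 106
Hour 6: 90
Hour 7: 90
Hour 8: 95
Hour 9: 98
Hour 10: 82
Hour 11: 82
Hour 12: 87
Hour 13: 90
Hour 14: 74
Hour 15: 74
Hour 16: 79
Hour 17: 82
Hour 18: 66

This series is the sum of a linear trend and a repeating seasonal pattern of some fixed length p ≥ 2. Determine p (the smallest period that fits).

First differences y_{t+1} − y_t: -16, 0, 5, 3, -16, 0, 5, 3, -16, 0, …
The difference pattern repeats every 4 terms and not for any smaller step, so p = 4.

4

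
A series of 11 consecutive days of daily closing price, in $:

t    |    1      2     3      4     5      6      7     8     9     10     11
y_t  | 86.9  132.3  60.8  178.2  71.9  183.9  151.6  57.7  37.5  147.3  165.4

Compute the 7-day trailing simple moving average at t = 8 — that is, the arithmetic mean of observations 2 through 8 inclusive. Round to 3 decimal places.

119.486

Sum of periods 2–8: 132.3 + 60.8 + 178.2 + 71.9 + 183.9 + 151.6 + 57.7 = 836.4
Divide by 7: 836.4 / 7 = 119.486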